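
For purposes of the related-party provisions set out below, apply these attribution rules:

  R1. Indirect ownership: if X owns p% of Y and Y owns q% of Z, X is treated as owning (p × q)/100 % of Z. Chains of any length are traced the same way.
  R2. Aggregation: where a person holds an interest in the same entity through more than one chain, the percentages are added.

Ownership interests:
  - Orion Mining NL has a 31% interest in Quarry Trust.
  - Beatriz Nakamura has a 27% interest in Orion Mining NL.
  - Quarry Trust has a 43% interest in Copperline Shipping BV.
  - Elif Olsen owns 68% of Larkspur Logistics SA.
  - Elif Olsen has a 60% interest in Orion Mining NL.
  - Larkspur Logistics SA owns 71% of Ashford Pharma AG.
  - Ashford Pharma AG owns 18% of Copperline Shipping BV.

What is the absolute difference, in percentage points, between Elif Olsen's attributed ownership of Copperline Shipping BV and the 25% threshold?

Chain via Orion Mining NL → Quarry Trust (R1): 60% × 31% × 43% = 7.998% of Copperline Shipping BV.
Chain via Larkspur Logistics SA → Ashford Pharma AG (R1): 68% × 71% × 18% = 8.6904% of Copperline Shipping BV.
Aggregating (R2): 7.998% + 8.6904% = 16.6884%.
16.6884% falls short of the 25% threshold by 8.3116 percentage points.

8.3116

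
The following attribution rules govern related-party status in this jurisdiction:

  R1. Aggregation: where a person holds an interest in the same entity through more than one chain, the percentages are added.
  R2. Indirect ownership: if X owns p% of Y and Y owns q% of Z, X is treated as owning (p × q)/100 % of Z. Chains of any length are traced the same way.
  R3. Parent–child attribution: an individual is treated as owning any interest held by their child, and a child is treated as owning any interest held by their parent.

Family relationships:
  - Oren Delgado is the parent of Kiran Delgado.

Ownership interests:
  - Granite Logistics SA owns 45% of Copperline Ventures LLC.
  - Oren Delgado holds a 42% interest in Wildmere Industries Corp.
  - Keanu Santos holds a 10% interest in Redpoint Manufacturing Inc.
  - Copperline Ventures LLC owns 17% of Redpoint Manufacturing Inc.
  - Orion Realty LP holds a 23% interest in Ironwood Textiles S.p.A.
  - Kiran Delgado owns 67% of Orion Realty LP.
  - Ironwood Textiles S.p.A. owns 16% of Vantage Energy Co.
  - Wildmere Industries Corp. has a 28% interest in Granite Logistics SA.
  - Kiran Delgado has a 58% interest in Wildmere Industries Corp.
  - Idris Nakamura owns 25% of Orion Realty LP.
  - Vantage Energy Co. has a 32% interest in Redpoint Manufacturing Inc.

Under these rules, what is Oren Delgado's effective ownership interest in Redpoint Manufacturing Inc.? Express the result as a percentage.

2.930992%

By parent–child attribution (R3), Oren Delgado is treated as also owning Kiran Delgado's interest in Wildmere Industries Corp, giving 42% + 58% = 100%.
By parent–child attribution (R3), Oren Delgado is treated as owning Kiran Delgado's 67% interest in Orion Realty LP.
Chain via Wildmere Industries Corp. → Granite Logistics SA → Copperline Ventures LLC (R2): 100% × 28% × 45% × 17% = 2.142% of Redpoint Manufacturing Inc.
Chain via Orion Realty LP → Ironwood Textiles S.p.A. → Vantage Energy Co. (R2): 67% × 23% × 16% × 32% = 0.788992% of Redpoint Manufacturing Inc.
Aggregating (R1): 2.142% + 0.788992% = 2.930992%.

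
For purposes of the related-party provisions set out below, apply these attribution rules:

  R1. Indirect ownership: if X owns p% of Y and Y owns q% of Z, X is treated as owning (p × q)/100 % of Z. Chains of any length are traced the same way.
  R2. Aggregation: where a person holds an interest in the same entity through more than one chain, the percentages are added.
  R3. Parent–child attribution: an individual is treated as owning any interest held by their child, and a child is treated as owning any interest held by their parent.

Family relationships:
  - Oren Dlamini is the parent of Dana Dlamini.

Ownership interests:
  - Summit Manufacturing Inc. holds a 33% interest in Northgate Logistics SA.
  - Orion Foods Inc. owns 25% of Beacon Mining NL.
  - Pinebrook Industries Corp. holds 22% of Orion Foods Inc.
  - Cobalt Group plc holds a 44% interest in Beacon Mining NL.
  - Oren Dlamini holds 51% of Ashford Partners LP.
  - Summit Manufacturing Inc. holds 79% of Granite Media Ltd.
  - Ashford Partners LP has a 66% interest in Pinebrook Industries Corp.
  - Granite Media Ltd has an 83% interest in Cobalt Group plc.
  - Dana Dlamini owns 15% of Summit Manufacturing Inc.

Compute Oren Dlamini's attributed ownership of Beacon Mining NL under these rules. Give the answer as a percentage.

6.17892%

By parent–child attribution (R3), Oren Dlamini is treated as owning Dana Dlamini's 15% interest in Summit Manufacturing Inc.
Chain via Ashford Partners LP → Pinebrook Industries Corp. → Orion Foods Inc. (R1): 51% × 66% × 22% × 25% = 1.8513% of Beacon Mining NL.
Chain via Summit Manufacturing Inc. → Granite Media Ltd → Cobalt Group plc (R1): 15% × 79% × 83% × 44% = 4.32762% of Beacon Mining NL.
Aggregating (R2): 1.8513% + 4.32762% = 6.17892%.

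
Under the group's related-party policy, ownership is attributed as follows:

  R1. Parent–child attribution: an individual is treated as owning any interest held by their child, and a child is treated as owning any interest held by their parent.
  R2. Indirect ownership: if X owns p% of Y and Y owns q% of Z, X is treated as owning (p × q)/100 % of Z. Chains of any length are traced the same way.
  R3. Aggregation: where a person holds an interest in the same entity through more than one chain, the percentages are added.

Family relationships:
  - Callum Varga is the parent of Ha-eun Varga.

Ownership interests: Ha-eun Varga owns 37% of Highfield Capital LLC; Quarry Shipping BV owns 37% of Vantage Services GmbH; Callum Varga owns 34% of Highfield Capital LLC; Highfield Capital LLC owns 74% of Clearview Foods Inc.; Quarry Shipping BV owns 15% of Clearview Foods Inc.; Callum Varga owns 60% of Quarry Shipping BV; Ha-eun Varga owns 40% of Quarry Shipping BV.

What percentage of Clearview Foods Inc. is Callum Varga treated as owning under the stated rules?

67.54%

By parent–child attribution (R1), Callum Varga is treated as also owning Ha-eun Varga's interest in Highfield Capital LLC, giving 34% + 37% = 71%.
By parent–child attribution (R1), Callum Varga is treated as also owning Ha-eun Varga's interest in Quarry Shipping BV, giving 60% + 40% = 100%.
Chain via Highfield Capital LLC (R2): 71% × 74% = 52.54% of Clearview Foods Inc.
Chain via Quarry Shipping BV (R2): 100% × 15% = 15% of Clearview Foods Inc.
Aggregating (R3): 52.54% + 15% = 67.54%.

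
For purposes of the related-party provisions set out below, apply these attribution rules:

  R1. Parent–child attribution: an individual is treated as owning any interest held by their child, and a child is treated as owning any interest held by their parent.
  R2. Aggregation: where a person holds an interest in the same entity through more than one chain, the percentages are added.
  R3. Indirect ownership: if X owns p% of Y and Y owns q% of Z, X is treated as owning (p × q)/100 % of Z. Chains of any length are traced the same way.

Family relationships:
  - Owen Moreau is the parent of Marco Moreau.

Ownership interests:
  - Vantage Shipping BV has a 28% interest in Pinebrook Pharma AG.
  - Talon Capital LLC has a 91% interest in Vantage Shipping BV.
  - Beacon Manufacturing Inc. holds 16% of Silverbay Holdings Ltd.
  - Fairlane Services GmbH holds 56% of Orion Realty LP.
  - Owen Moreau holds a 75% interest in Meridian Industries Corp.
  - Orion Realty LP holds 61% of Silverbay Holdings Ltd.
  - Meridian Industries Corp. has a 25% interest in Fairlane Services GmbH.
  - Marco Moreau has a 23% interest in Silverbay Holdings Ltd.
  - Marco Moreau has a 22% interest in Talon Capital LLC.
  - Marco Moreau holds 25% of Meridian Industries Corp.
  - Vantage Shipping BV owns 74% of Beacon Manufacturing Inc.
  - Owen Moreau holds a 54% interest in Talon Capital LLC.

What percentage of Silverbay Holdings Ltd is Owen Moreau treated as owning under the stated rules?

39.728544%

By parent–child attribution (R1), Owen Moreau is treated as also owning Marco Moreau's interest in Meridian Industries Corp, giving 75% + 25% = 100%.
By parent–child attribution (R1), Owen Moreau is treated as also owning Marco Moreau's interest in Talon Capital LLC, giving 54% + 22% = 76%.
By parent–child attribution (R1), Owen Moreau is treated as owning Marco Moreau's 23% interest in Silverbay Holdings Ltd.
Chain via Meridian Industries Corp. → Fairlane Services GmbH → Orion Realty LP (R3): 100% × 25% × 56% × 61% = 8.54% of Silverbay Holdings Ltd.
Chain via Talon Capital LLC → Vantage Shipping BV → Beacon Manufacturing Inc. (R3): 76% × 91% × 74% × 16% = 8.188544% of Silverbay Holdings Ltd.
Direct interest in Silverbay Holdings Ltd: 23%.
Aggregating (R2): 8.54% + 8.188544% + 23% = 39.728544%.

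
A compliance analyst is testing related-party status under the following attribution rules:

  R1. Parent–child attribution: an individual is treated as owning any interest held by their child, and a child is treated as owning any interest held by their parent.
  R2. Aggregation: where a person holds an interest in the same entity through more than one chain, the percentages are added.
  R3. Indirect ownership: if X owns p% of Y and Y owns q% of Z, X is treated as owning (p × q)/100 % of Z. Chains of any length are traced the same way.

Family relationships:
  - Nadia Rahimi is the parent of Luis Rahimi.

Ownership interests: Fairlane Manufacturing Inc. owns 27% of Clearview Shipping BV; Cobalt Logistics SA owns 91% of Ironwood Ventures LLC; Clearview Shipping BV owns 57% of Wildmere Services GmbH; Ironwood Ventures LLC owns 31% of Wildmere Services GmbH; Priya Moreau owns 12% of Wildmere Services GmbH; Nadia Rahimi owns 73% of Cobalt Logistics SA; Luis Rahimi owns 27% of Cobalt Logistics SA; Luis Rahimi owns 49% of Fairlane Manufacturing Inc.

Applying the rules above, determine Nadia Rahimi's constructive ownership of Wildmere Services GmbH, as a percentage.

By parent–child attribution (R1), Nadia Rahimi is treated as also owning Luis Rahimi's interest in Cobalt Logistics SA, giving 73% + 27% = 100%.
By parent–child attribution (R1), Nadia Rahimi is treated as owning Luis Rahimi's 49% interest in Fairlane Manufacturing Inc.
Chain via Cobalt Logistics SA → Ironwood Ventures LLC (R3): 100% × 91% × 31% = 28.21% of Wildmere Services GmbH.
Chain via Fairlane Manufacturing Inc. → Clearview Shipping BV (R3): 49% × 27% × 57% = 7.5411% of Wildmere Services GmbH.
Aggregating (R2): 28.21% + 7.5411% = 35.7511%.

35.7511%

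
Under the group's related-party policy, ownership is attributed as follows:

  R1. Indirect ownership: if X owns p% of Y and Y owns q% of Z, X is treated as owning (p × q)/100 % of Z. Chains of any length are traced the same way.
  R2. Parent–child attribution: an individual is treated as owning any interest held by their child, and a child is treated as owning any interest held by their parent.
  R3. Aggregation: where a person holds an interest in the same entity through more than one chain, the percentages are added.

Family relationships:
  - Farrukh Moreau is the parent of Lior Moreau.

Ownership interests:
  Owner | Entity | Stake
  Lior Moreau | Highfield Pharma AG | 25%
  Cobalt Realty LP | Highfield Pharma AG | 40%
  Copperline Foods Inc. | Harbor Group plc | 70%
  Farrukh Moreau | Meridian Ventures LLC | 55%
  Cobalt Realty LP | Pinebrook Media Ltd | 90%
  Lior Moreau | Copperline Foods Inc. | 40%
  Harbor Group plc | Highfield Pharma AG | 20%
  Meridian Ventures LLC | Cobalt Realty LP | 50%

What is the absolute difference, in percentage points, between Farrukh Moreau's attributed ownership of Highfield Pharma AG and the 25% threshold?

By parent–child attribution (R2), Farrukh Moreau is treated as owning Lior Moreau's 40% interest in Copperline Foods Inc.
By parent–child attribution (R2), Farrukh Moreau is treated as owning Lior Moreau's 25% interest in Highfield Pharma AG.
Chain via Meridian Ventures LLC → Cobalt Realty LP (R1): 55% × 50% × 40% = 11% of Highfield Pharma AG.
Chain via Copperline Foods Inc. → Harbor Group plc (R1): 40% × 70% × 20% = 5.6% of Highfield Pharma AG.
Direct interest in Highfield Pharma AG: 25%.
Aggregating (R3): 11% + 5.6% + 25% = 41.6%.
41.6% exceeds the 25% threshold by 16.6 percentage points.

16.6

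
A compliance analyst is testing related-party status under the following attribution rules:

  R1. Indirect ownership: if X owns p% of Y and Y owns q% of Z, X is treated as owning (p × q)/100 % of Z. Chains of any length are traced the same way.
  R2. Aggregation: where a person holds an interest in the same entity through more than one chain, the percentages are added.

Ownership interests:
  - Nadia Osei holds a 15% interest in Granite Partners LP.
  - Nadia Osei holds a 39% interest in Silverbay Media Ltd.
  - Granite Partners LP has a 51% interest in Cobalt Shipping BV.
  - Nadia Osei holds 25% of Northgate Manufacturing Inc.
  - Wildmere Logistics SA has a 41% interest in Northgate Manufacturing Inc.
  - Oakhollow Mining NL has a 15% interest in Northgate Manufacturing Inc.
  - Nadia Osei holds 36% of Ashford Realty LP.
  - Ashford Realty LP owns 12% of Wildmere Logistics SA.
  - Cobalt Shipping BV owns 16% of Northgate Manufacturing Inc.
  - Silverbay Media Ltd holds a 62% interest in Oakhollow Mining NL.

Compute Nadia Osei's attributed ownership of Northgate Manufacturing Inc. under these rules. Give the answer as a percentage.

31.6222%

Chain via Granite Partners LP → Cobalt Shipping BV (R1): 15% × 51% × 16% = 1.224% of Northgate Manufacturing Inc.
Chain via Silverbay Media Ltd → Oakhollow Mining NL (R1): 39% × 62% × 15% = 3.627% of Northgate Manufacturing Inc.
Chain via Ashford Realty LP → Wildmere Logistics SA (R1): 36% × 12% × 41% = 1.7712% of Northgate Manufacturing Inc.
Direct interest in Northgate Manufacturing Inc: 25%.
Aggregating (R2): 1.224% + 3.627% + 1.7712% + 25% = 31.6222%.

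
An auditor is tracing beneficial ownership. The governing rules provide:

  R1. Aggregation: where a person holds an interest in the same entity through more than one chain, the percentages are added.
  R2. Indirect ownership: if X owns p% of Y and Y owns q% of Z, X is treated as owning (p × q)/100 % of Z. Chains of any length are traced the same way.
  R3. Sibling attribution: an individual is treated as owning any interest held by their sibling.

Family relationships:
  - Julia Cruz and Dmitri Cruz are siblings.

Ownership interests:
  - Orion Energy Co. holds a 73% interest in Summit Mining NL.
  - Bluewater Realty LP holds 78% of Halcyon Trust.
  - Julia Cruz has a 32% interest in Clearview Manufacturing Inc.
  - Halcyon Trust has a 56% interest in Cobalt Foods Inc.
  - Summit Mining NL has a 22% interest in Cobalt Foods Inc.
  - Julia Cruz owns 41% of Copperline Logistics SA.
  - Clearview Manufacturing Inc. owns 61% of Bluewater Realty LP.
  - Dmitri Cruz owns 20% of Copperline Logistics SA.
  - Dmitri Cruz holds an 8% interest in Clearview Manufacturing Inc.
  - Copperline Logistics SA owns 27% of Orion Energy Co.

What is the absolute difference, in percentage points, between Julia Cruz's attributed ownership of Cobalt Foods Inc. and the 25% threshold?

11.696998

By sibling attribution (R3), Julia Cruz is treated as also owning Dmitri Cruz's interest in Clearview Manufacturing Inc, giving 32% + 8% = 40%.
By sibling attribution (R3), Julia Cruz is treated as also owning Dmitri Cruz's interest in Copperline Logistics SA, giving 41% + 20% = 61%.
Chain via Clearview Manufacturing Inc. → Bluewater Realty LP → Halcyon Trust (R2): 40% × 61% × 78% × 56% = 10.65792% of Cobalt Foods Inc.
Chain via Copperline Logistics SA → Orion Energy Co. → Summit Mining NL (R2): 61% × 27% × 73% × 22% = 2.645082% of Cobalt Foods Inc.
Aggregating (R1): 10.65792% + 2.645082% = 13.303002%.
13.303002% falls short of the 25% threshold by 11.696998 percentage points.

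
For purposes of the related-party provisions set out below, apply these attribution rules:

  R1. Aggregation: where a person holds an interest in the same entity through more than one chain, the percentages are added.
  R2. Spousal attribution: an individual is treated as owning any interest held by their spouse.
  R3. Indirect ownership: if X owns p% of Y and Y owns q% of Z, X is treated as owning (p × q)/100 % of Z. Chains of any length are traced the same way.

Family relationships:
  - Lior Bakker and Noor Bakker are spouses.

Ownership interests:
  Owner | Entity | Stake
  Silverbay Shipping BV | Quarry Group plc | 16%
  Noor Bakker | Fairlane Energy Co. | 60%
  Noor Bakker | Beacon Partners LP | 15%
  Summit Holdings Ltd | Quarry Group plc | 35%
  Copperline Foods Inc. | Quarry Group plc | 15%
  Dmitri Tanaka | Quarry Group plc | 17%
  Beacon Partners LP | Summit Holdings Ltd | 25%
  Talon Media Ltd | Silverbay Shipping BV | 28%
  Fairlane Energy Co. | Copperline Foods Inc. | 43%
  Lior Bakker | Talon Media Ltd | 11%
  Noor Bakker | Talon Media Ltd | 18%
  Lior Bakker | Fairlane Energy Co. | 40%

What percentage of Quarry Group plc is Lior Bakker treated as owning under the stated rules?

By spousal attribution (R2), Lior Bakker is treated as also owning Noor Bakker's interest in Talon Media Ltd, giving 11% + 18% = 29%.
By spousal attribution (R2), Lior Bakker is treated as also owning Noor Bakker's interest in Fairlane Energy Co, giving 40% + 60% = 100%.
By spousal attribution (R2), Lior Bakker is treated as owning Noor Bakker's 15% interest in Beacon Partners LP.
Chain via Talon Media Ltd → Silverbay Shipping BV (R3): 29% × 28% × 16% = 1.2992% of Quarry Group plc.
Chain via Fairlane Energy Co. → Copperline Foods Inc. (R3): 100% × 43% × 15% = 6.45% of Quarry Group plc.
Chain via Beacon Partners LP → Summit Holdings Ltd (R3): 15% × 25% × 35% = 1.3125% of Quarry Group plc.
Aggregating (R1): 1.2992% + 6.45% + 1.3125% = 9.0617%.

9.0617%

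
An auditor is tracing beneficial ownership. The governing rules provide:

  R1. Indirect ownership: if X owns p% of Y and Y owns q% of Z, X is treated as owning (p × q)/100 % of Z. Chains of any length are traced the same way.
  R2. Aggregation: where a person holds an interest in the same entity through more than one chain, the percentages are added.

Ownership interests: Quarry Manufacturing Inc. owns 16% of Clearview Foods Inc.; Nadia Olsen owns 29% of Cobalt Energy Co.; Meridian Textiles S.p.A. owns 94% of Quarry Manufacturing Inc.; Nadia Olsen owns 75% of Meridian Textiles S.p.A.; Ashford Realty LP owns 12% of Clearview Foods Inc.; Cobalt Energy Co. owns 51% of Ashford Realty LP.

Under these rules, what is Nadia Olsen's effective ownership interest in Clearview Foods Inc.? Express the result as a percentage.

Chain via Meridian Textiles S.p.A. → Quarry Manufacturing Inc. (R1): 75% × 94% × 16% = 11.28% of Clearview Foods Inc.
Chain via Cobalt Energy Co. → Ashford Realty LP (R1): 29% × 51% × 12% = 1.7748% of Clearview Foods Inc.
Aggregating (R2): 11.28% + 1.7748% = 13.0548%.

13.0548%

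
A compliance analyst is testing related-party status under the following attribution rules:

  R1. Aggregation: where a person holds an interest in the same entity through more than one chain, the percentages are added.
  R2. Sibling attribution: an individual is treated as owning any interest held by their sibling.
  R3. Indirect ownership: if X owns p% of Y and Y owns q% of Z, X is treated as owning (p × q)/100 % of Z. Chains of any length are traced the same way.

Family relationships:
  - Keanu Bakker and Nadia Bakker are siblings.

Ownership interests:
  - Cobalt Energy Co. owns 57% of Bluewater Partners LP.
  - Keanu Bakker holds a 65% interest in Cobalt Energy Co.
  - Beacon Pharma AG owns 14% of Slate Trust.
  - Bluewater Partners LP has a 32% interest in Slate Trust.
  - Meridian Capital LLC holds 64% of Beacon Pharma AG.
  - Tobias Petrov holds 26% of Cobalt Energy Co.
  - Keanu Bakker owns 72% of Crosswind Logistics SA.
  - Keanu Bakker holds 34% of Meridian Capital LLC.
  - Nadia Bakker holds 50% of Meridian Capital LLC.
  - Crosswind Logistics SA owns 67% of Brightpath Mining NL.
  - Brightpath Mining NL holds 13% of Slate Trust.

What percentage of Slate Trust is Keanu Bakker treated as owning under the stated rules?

By sibling attribution (R2), Keanu Bakker is treated as also owning Nadia Bakker's interest in Meridian Capital LLC, giving 34% + 50% = 84%.
Chain via Meridian Capital LLC → Beacon Pharma AG (R3): 84% × 64% × 14% = 7.5264% of Slate Trust.
Chain via Cobalt Energy Co. → Bluewater Partners LP (R3): 65% × 57% × 32% = 11.856% of Slate Trust.
Chain via Crosswind Logistics SA → Brightpath Mining NL (R3): 72% × 67% × 13% = 6.2712% of Slate Trust.
Aggregating (R1): 7.5264% + 11.856% + 6.2712% = 25.6536%.

25.6536%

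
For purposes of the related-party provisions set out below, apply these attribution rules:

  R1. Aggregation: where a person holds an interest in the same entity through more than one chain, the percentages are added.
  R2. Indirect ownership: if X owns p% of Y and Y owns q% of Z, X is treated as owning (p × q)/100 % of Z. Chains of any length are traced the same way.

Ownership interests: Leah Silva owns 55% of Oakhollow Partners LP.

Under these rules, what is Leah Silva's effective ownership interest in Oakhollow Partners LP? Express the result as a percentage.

Direct interest in Oakhollow Partners LP: 55%.

55%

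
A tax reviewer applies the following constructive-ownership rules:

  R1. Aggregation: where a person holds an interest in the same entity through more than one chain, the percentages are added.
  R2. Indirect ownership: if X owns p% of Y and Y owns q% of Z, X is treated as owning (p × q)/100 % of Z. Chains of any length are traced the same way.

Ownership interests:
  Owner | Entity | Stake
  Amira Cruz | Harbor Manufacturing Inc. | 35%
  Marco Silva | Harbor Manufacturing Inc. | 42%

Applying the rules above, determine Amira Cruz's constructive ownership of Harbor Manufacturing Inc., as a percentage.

35%

Direct interest in Harbor Manufacturing Inc: 35%.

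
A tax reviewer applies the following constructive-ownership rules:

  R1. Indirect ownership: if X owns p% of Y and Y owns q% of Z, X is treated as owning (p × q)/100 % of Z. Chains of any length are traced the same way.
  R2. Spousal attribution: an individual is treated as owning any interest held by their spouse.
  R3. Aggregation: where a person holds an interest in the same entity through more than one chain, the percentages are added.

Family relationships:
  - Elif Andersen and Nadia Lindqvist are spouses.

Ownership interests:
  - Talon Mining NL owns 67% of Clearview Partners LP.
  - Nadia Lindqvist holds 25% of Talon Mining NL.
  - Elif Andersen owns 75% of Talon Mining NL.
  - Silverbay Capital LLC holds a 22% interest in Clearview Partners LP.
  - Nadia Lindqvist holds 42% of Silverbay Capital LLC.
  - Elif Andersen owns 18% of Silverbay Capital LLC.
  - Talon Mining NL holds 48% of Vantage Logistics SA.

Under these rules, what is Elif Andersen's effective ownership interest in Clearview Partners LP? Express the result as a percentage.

80.2%

By spousal attribution (R2), Elif Andersen is treated as also owning Nadia Lindqvist's interest in Silverbay Capital LLC, giving 18% + 42% = 60%.
By spousal attribution (R2), Elif Andersen is treated as also owning Nadia Lindqvist's interest in Talon Mining NL, giving 75% + 25% = 100%.
Chain via Silverbay Capital LLC (R1): 60% × 22% = 13.2% of Clearview Partners LP.
Chain via Talon Mining NL (R1): 100% × 67% = 67% of Clearview Partners LP.
Aggregating (R3): 13.2% + 67% = 80.2%.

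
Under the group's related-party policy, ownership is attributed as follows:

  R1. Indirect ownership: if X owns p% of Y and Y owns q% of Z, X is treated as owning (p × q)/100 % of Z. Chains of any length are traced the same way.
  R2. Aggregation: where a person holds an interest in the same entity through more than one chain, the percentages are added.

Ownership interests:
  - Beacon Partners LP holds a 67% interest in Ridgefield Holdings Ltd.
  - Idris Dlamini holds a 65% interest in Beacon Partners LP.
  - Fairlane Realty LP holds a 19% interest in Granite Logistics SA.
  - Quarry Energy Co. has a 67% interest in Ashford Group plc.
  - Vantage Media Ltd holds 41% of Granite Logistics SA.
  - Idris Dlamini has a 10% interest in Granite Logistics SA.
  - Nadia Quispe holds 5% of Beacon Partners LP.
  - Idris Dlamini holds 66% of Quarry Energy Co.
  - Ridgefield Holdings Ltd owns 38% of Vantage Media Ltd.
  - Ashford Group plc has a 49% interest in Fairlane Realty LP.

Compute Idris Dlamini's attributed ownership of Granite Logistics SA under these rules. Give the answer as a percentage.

20.901972%

Chain via Quarry Energy Co. → Ashford Group plc → Fairlane Realty LP (R1): 66% × 67% × 49% × 19% = 4.116882% of Granite Logistics SA.
Chain via Beacon Partners LP → Ridgefield Holdings Ltd → Vantage Media Ltd (R1): 65% × 67% × 38% × 41% = 6.78509% of Granite Logistics SA.
Direct interest in Granite Logistics SA: 10%.
Aggregating (R2): 4.116882% + 6.78509% + 10% = 20.901972%.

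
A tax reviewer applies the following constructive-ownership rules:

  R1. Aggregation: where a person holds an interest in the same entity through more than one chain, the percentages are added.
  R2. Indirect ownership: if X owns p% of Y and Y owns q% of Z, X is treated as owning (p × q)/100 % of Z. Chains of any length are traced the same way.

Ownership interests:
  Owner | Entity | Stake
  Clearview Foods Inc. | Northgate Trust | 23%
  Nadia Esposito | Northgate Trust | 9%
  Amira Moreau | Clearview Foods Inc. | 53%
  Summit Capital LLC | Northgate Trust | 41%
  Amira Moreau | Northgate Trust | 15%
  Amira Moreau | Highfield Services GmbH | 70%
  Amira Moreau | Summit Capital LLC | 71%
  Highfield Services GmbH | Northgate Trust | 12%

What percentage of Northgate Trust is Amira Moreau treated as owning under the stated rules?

Chain via Clearview Foods Inc. (R2): 53% × 23% = 12.19% of Northgate Trust.
Chain via Highfield Services GmbH (R2): 70% × 12% = 8.4% of Northgate Trust.
Chain via Summit Capital LLC (R2): 71% × 41% = 29.11% of Northgate Trust.
Direct interest in Northgate Trust: 15%.
Aggregating (R1): 12.19% + 8.4% + 29.11% + 15% = 64.7%.

64.7%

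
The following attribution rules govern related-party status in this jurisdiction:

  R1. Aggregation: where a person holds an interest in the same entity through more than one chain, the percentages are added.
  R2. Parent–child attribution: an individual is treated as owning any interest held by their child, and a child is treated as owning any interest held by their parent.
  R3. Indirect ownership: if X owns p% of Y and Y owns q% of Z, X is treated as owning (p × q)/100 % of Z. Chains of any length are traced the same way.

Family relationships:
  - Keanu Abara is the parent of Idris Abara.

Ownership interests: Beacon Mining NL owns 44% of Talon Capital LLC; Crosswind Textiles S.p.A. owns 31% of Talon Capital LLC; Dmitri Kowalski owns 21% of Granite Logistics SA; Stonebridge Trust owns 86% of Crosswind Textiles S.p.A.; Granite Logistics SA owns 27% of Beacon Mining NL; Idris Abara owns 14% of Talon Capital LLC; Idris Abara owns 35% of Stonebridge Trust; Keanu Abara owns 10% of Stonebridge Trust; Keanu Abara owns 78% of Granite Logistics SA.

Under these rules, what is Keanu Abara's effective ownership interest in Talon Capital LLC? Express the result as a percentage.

35.2634%

By parent–child attribution (R2), Keanu Abara is treated as also owning Idris Abara's interest in Stonebridge Trust, giving 10% + 35% = 45%.
By parent–child attribution (R2), Keanu Abara is treated as owning Idris Abara's 14% interest in Talon Capital LLC.
Chain via Stonebridge Trust → Crosswind Textiles S.p.A. (R3): 45% × 86% × 31% = 11.997% of Talon Capital LLC.
Chain via Granite Logistics SA → Beacon Mining NL (R3): 78% × 27% × 44% = 9.2664% of Talon Capital LLC.
Direct interest in Talon Capital LLC: 14%.
Aggregating (R1): 11.997% + 9.2664% + 14% = 35.2634%.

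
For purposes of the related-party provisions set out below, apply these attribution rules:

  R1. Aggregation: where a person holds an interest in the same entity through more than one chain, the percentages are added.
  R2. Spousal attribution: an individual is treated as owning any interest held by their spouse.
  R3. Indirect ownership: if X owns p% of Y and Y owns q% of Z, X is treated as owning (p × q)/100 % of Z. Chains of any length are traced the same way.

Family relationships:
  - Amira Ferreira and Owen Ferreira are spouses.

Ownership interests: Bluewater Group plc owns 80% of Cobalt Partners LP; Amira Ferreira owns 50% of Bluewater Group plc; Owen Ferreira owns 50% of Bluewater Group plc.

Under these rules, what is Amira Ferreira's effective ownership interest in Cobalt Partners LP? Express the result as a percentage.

80%

By spousal attribution (R2), Amira Ferreira is treated as also owning Owen Ferreira's interest in Bluewater Group plc, giving 50% + 50% = 100%.
Chain via Bluewater Group plc (R3): 100% × 80% = 80% of Cobalt Partners LP.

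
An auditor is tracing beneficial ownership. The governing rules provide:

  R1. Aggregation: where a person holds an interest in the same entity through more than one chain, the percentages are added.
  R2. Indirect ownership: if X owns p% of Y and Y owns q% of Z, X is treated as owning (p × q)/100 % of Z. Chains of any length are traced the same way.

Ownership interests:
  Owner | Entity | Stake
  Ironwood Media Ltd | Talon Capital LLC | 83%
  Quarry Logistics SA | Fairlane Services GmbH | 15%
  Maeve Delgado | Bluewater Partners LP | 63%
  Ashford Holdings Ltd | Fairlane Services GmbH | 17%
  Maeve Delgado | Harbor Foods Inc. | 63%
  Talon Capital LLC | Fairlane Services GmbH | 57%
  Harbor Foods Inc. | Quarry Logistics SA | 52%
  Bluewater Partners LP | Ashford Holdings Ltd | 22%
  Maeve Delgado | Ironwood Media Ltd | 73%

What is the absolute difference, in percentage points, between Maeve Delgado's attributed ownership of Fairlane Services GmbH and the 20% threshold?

21.8065

Chain via Ironwood Media Ltd → Talon Capital LLC (R2): 73% × 83% × 57% = 34.5363% of Fairlane Services GmbH.
Chain via Bluewater Partners LP → Ashford Holdings Ltd (R2): 63% × 22% × 17% = 2.3562% of Fairlane Services GmbH.
Chain via Harbor Foods Inc. → Quarry Logistics SA (R2): 63% × 52% × 15% = 4.914% of Fairlane Services GmbH.
Aggregating (R1): 34.5363% + 2.3562% + 4.914% = 41.8065%.
41.8065% exceeds the 20% threshold by 21.8065 percentage points.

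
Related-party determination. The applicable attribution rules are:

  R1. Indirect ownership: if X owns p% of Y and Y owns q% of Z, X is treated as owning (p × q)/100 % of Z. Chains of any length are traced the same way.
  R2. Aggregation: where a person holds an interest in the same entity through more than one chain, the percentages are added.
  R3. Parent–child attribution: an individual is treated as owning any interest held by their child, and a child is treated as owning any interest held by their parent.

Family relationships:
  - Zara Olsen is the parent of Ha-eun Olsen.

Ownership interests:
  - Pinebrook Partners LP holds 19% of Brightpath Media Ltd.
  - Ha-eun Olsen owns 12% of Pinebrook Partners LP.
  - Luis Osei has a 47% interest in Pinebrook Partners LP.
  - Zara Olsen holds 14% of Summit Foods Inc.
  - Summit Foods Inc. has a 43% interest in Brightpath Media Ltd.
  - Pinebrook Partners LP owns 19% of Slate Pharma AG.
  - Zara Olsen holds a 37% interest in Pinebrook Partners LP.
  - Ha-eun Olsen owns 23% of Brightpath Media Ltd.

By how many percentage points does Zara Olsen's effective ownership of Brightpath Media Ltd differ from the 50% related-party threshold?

11.67

By parent–child attribution (R3), Zara Olsen is treated as also owning Ha-eun Olsen's interest in Pinebrook Partners LP, giving 37% + 12% = 49%.
By parent–child attribution (R3), Zara Olsen is treated as owning Ha-eun Olsen's 23% interest in Brightpath Media Ltd.
Chain via Pinebrook Partners LP (R1): 49% × 19% = 9.31% of Brightpath Media Ltd.
Chain via Summit Foods Inc. (R1): 14% × 43% = 6.02% of Brightpath Media Ltd.
Direct interest in Brightpath Media Ltd: 23%.
Aggregating (R2): 9.31% + 6.02% + 23% = 38.33%.
38.33% falls short of the 50% threshold by 11.67 percentage points.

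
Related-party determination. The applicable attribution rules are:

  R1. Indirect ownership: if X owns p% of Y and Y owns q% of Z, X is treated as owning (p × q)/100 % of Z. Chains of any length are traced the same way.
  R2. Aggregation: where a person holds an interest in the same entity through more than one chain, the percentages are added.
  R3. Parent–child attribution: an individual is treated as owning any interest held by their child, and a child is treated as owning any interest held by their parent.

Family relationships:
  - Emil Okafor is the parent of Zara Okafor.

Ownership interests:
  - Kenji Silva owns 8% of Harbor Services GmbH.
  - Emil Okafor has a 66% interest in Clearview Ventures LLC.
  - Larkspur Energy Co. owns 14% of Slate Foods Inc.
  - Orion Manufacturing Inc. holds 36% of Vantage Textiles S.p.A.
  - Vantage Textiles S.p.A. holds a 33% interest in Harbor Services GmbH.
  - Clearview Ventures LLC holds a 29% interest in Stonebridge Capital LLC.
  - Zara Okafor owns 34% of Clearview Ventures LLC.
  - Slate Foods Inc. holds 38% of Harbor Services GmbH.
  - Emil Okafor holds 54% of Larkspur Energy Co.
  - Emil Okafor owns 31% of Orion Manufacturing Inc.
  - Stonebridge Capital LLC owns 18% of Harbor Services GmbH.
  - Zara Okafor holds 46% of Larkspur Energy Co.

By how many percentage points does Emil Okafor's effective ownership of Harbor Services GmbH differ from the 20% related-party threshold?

5.7772

By parent–child attribution (R3), Emil Okafor is treated as also owning Zara Okafor's interest in Larkspur Energy Co, giving 54% + 46% = 100%.
By parent–child attribution (R3), Emil Okafor is treated as also owning Zara Okafor's interest in Clearview Ventures LLC, giving 66% + 34% = 100%.
Chain via Larkspur Energy Co. → Slate Foods Inc. (R1): 100% × 14% × 38% = 5.32% of Harbor Services GmbH.
Chain via Clearview Ventures LLC → Stonebridge Capital LLC (R1): 100% × 29% × 18% = 5.22% of Harbor Services GmbH.
Chain via Orion Manufacturing Inc. → Vantage Textiles S.p.A. (R1): 31% × 36% × 33% = 3.6828% of Harbor Services GmbH.
Aggregating (R2): 5.32% + 5.22% + 3.6828% = 14.2228%.
14.2228% falls short of the 20% threshold by 5.7772 percentage points.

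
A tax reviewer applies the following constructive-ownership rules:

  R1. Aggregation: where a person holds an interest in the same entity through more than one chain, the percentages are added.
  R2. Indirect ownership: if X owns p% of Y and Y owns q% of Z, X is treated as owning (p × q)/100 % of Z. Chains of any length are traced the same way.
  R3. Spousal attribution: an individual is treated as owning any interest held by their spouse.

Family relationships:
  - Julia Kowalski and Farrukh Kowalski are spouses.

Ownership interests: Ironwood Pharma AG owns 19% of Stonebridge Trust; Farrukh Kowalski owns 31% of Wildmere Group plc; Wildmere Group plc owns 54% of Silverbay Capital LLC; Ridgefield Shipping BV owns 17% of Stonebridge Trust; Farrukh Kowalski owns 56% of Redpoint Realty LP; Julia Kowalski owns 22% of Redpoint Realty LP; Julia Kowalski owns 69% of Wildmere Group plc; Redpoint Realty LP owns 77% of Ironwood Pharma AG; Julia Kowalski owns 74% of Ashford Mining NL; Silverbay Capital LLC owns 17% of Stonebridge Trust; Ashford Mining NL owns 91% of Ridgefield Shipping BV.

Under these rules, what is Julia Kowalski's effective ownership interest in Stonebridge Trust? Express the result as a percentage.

By spousal attribution (R3), Julia Kowalski is treated as also owning Farrukh Kowalski's interest in Redpoint Realty LP, giving 22% + 56% = 78%.
By spousal attribution (R3), Julia Kowalski is treated as also owning Farrukh Kowalski's interest in Wildmere Group plc, giving 69% + 31% = 100%.
Chain via Redpoint Realty LP → Ironwood Pharma AG (R2): 78% × 77% × 19% = 11.4114% of Stonebridge Trust.
Chain via Wildmere Group plc → Silverbay Capital LLC (R2): 100% × 54% × 17% = 9.18% of Stonebridge Trust.
Chain via Ashford Mining NL → Ridgefield Shipping BV (R2): 74% × 91% × 17% = 11.4478% of Stonebridge Trust.
Aggregating (R1): 11.4114% + 9.18% + 11.4478% = 32.0392%.

32.0392%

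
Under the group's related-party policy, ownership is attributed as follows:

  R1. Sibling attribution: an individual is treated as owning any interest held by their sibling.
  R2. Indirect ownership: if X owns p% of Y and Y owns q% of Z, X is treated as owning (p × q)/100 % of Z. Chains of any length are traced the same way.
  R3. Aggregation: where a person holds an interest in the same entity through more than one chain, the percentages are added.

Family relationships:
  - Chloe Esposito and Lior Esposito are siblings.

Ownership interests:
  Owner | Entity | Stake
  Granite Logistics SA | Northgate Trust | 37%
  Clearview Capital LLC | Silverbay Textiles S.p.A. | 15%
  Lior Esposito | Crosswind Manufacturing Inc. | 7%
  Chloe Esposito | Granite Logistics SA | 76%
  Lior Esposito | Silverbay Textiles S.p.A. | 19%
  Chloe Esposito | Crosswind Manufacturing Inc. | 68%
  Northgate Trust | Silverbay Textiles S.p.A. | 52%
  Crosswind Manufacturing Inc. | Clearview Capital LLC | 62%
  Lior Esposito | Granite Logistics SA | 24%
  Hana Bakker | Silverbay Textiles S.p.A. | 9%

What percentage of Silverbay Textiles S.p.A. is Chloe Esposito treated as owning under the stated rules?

By sibling attribution (R1), Chloe Esposito is treated as also owning Lior Esposito's interest in Granite Logistics SA, giving 76% + 24% = 100%.
By sibling attribution (R1), Chloe Esposito is treated as also owning Lior Esposito's interest in Crosswind Manufacturing Inc, giving 68% + 7% = 75%.
By sibling attribution (R1), Chloe Esposito is treated as owning Lior Esposito's 19% interest in Silverbay Textiles S.p.A.
Chain via Granite Logistics SA → Northgate Trust (R2): 100% × 37% × 52% = 19.24% of Silverbay Textiles S.p.A.
Chain via Crosswind Manufacturing Inc. → Clearview Capital LLC (R2): 75% × 62% × 15% = 6.975% of Silverbay Textiles S.p.A.
Direct interest in Silverbay Textiles S.p.A: 19%.
Aggregating (R3): 19.24% + 6.975% + 19% = 45.215%.

45.215%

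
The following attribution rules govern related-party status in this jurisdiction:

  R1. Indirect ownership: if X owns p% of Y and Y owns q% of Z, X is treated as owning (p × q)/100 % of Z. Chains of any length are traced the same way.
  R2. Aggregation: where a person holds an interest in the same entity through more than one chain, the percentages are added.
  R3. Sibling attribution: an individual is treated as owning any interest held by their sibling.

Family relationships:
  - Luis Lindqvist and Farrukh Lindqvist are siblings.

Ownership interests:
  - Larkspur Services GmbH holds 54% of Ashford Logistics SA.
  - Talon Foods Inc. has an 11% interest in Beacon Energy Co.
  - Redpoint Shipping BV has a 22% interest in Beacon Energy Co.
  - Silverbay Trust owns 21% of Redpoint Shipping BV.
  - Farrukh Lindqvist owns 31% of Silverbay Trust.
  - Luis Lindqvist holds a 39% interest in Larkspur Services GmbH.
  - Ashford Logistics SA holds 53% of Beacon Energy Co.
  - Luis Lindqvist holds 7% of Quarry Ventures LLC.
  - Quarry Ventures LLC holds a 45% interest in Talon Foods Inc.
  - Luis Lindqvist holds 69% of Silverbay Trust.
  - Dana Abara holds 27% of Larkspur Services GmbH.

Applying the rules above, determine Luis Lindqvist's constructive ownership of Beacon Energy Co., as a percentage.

16.1283%

By sibling attribution (R3), Luis Lindqvist is treated as also owning Farrukh Lindqvist's interest in Silverbay Trust, giving 69% + 31% = 100%.
Chain via Larkspur Services GmbH → Ashford Logistics SA (R1): 39% × 54% × 53% = 11.1618% of Beacon Energy Co.
Chain via Silverbay Trust → Redpoint Shipping BV (R1): 100% × 21% × 22% = 4.62% of Beacon Energy Co.
Chain via Quarry Ventures LLC → Talon Foods Inc. (R1): 7% × 45% × 11% = 0.3465% of Beacon Energy Co.
Aggregating (R2): 11.1618% + 4.62% + 0.3465% = 16.1283%.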